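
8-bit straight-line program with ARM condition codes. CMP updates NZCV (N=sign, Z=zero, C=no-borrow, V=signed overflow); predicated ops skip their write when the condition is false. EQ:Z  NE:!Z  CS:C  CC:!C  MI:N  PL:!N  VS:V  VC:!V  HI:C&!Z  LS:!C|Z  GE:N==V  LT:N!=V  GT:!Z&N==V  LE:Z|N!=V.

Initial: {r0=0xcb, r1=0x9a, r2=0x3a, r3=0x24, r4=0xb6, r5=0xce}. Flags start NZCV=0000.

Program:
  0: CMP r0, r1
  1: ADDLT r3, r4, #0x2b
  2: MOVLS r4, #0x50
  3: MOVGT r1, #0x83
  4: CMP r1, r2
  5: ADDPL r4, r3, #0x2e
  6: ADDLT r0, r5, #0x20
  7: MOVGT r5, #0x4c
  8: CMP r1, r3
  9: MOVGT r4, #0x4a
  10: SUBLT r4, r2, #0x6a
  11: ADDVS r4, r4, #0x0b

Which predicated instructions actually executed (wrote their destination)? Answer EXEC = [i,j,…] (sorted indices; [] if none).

0: ✓ CMP  NZCV=0010
1: · ADDLT
2: · MOVLS
3: ✓ MOVGT  r1←0x83
4: ✓ CMP  NZCV=0011
5: ✓ ADDPL  r4←0x52
6: ✓ ADDLT  r0←0xee
7: · MOVGT
8: ✓ CMP  NZCV=0011
9: · MOVGT
10: ✓ SUBLT  r4←0xd0
11: ✓ ADDVS  r4←0xdb

EXEC = [3,5,6,10,11]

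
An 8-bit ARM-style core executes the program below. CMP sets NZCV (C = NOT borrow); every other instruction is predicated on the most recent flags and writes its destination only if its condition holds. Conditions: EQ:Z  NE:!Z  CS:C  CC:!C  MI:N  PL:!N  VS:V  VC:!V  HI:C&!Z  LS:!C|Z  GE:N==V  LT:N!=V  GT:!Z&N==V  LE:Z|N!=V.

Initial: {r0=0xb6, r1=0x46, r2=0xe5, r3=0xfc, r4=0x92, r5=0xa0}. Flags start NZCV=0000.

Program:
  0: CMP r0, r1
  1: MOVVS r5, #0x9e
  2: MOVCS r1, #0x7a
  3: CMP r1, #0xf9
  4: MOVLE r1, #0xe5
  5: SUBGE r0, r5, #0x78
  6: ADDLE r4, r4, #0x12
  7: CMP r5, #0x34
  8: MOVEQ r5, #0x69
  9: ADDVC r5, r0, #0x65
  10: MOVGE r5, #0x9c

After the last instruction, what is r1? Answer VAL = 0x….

[0] flags=0011 → (cmp)
[1] flags=0011 VS?T → r5=0x9e
[2] flags=0011 CS?T → r1=0x7a
[3] flags=1001 → (cmp)
[4] flags=1001 LE?F → skip
[5] flags=1001 GE?T → r0=0x26
[6] flags=1001 LE?F → skip
[7] flags=0011 → (cmp)
[8] flags=0011 EQ?F → skip
[9] flags=0011 VC?F → skip
[10] flags=0011 GE?F → skip

VAL = 0x7a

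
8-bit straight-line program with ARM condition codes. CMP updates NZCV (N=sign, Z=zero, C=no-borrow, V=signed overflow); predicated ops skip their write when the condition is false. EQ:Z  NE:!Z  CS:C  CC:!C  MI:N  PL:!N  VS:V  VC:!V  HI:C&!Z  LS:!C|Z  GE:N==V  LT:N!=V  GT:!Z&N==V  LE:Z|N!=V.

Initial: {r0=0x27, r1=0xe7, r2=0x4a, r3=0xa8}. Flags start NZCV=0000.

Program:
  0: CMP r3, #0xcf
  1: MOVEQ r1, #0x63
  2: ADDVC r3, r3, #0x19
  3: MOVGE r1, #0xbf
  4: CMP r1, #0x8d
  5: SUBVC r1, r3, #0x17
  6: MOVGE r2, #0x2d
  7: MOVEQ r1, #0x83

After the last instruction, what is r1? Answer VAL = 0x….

VAL = 0xaa

[0] flags=1000 → (cmp)
[1] flags=1000 EQ?F → skip
[2] flags=1000 VC?T → r3=0xc1
[3] flags=1000 GE?F → skip
[4] flags=0010 → (cmp)
[5] flags=0010 VC?T → r1=0xaa
[6] flags=0010 GE?T → r2=0x2d
[7] flags=0010 EQ?F → skip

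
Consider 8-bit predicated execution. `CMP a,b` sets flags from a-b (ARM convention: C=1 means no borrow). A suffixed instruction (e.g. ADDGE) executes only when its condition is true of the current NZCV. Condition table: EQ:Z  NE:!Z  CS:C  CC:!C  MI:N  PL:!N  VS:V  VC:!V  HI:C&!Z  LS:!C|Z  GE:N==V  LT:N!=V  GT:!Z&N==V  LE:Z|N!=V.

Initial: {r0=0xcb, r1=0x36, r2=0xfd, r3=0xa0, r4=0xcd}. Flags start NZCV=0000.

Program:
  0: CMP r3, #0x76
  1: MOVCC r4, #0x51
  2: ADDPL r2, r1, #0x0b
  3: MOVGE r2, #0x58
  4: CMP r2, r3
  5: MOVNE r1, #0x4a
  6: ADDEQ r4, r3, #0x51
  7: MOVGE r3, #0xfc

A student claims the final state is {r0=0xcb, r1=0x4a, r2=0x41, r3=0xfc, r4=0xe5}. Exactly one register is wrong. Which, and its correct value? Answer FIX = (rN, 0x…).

[0] flags=0011 → (cmp)
[1] flags=0011 CC?F → skip
[2] flags=0011 PL?T → r2=0x41
[3] flags=0011 GE?F → skip
[4] flags=1001 → (cmp)
[5] flags=1001 NE?T → r1=0x4a
[6] flags=1001 EQ?F → skip
[7] flags=1001 GE?T → r3=0xfc

FIX = (r4, 0xcd)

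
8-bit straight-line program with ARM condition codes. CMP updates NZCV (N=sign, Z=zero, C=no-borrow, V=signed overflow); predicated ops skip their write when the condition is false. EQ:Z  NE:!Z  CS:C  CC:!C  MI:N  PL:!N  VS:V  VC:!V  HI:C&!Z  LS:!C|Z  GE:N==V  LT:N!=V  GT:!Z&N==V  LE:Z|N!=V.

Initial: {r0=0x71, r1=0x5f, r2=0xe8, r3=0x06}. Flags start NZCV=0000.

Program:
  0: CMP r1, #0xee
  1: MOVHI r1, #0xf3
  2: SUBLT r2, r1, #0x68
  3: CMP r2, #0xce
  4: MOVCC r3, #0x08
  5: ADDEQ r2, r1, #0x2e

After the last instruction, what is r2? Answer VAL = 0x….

0: ✓ CMP  NZCV=0000
1: · MOVHI
2: · SUBLT
3: ✓ CMP  NZCV=0010
4: · MOVCC
5: · ADDEQ

VAL = 0xe8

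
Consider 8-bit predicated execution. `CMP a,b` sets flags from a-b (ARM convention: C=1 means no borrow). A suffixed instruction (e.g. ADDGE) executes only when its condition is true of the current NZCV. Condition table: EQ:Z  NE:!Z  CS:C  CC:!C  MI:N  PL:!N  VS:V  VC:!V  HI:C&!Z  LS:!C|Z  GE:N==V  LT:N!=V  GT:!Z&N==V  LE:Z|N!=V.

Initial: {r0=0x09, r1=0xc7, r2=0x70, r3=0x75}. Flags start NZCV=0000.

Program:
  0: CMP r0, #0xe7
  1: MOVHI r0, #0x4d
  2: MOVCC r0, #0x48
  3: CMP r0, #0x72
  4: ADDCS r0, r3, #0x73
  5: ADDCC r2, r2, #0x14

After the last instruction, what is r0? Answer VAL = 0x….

VAL = 0x48

0: ✓ CMP  NZCV=0000
1: · MOVHI
2: ✓ MOVCC  r0←0x48
3: ✓ CMP  NZCV=1000
4: · ADDCS
5: ✓ ADDCC  r2←0x84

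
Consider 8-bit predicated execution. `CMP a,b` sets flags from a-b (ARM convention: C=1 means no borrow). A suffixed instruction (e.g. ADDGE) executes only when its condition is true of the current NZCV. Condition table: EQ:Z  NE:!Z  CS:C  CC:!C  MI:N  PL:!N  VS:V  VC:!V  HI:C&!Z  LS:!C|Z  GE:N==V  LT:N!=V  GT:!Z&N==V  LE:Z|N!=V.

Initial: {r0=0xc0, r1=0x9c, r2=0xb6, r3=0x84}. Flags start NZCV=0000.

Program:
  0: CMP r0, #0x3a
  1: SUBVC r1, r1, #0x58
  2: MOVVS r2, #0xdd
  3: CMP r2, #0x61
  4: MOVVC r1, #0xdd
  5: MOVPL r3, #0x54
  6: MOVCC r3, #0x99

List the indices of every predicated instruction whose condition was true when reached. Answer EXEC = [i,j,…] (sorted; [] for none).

EXEC = [1,5]

0: ✓ CMP  NZCV=1010
1: ✓ SUBVC  r1←0x44
2: · MOVVS
3: ✓ CMP  NZCV=0011
4: · MOVVC
5: ✓ MOVPL  r3←0x54
6: · MOVCC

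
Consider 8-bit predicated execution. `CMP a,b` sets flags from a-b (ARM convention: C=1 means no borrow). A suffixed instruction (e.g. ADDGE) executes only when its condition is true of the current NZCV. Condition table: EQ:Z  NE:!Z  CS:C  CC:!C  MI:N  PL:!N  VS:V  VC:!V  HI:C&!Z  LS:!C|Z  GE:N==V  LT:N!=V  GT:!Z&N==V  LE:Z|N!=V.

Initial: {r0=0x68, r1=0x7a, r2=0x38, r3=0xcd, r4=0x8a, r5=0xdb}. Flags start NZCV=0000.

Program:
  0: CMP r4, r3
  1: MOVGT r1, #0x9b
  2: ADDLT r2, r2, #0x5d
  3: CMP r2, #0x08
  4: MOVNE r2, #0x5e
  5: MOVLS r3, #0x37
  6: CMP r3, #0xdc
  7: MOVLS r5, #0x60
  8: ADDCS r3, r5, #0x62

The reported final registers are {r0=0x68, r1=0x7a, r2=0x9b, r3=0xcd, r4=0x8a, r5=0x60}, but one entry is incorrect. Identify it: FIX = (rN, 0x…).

FIX = (r2, 0x5e)

0: ✓ CMP  NZCV=1000
1: · MOVGT
2: ✓ ADDLT  r2←0x95
3: ✓ CMP  NZCV=1010
4: ✓ MOVNE  r2←0x5e
5: · MOVLS
6: ✓ CMP  NZCV=1000
7: ✓ MOVLS  r5←0x60
8: · ADDCS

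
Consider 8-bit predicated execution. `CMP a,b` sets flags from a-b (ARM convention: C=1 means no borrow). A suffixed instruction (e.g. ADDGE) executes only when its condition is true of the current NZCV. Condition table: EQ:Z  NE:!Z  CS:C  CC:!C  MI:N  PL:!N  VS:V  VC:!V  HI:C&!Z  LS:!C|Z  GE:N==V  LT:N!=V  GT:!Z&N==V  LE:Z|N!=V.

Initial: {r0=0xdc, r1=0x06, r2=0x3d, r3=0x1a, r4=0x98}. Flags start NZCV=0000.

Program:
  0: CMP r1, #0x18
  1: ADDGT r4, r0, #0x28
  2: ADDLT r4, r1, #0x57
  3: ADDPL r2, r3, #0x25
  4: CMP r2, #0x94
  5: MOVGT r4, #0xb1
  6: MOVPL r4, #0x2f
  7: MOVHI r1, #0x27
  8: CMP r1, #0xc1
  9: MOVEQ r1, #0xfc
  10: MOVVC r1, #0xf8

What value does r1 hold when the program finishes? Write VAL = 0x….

VAL = 0xf8

0: ✓ CMP  NZCV=1000
1: · ADDGT
2: ✓ ADDLT  r4←0x5d
3: · ADDPL
4: ✓ CMP  NZCV=1001
5: ✓ MOVGT  r4←0xb1
6: · MOVPL
7: · MOVHI
8: ✓ CMP  NZCV=0000
9: · MOVEQ
10: ✓ MOVVC  r1←0xf8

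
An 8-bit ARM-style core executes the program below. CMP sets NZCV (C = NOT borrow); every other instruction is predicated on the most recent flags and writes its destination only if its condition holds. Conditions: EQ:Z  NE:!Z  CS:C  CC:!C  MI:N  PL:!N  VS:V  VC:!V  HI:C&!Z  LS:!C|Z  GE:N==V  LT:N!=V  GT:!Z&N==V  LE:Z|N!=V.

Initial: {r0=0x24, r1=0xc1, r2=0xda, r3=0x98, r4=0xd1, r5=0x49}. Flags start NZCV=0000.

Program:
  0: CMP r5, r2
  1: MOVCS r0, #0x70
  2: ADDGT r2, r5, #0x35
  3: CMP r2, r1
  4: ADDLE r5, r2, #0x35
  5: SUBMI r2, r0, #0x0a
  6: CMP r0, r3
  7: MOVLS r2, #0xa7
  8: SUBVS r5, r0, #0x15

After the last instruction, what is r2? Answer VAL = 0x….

0: ✓ CMP  NZCV=0000
1: · MOVCS
2: ✓ ADDGT  r2←0x7e
3: ✓ CMP  NZCV=1001
4: · ADDLE
5: ✓ SUBMI  r2←0x1a
6: ✓ CMP  NZCV=1001
7: ✓ MOVLS  r2←0xa7
8: ✓ SUBVS  r5←0x0f

VAL = 0xa7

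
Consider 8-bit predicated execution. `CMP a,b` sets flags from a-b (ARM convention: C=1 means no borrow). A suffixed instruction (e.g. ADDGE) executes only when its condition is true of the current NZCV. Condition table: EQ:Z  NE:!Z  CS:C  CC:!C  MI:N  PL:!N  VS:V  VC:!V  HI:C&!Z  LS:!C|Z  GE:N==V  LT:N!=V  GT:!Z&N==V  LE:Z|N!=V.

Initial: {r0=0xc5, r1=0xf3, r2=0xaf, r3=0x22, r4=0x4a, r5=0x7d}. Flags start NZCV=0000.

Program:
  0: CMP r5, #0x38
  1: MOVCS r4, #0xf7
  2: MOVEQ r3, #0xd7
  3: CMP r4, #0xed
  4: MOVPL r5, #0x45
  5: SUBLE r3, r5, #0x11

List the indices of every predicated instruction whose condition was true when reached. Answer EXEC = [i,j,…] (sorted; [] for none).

0: ✓ CMP  NZCV=0010
1: ✓ MOVCS  r4←0xf7
2: · MOVEQ
3: ✓ CMP  NZCV=0010
4: ✓ MOVPL  r5←0x45
5: · SUBLE

EXEC = [1,4]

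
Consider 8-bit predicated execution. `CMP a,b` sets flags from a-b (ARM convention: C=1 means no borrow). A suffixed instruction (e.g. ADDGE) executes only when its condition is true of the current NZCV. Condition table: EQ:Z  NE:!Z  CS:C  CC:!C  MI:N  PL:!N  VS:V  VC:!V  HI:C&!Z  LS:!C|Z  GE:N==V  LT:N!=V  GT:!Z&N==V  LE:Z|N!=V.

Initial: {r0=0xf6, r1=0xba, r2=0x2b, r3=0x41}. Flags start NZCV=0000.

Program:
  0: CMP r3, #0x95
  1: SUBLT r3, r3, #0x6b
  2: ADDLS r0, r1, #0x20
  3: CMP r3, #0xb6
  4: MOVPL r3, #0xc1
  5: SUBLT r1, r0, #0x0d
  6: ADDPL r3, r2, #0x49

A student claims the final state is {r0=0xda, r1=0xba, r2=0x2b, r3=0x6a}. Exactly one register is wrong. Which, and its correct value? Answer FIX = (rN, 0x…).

FIX = (r3, 0x41)

[0] flags=1001 → (cmp)
[1] flags=1001 LT?F → skip
[2] flags=1001 LS?T → r0=0xda
[3] flags=1001 → (cmp)
[4] flags=1001 PL?F → skip
[5] flags=1001 LT?F → skip
[6] flags=1001 PL?F → skip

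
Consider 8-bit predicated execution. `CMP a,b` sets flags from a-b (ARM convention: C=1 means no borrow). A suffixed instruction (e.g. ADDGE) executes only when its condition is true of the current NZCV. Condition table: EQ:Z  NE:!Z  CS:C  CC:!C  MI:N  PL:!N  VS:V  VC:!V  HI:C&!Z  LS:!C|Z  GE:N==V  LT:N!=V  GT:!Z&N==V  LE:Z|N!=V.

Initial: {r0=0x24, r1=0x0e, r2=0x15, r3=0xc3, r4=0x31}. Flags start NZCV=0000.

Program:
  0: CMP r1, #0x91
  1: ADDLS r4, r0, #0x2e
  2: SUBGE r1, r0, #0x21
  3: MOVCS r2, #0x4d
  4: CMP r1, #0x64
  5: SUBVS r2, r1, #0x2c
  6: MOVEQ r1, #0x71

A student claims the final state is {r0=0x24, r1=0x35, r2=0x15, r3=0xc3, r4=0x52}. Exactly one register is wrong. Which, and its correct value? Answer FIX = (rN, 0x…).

[0] flags=0000 → (cmp)
[1] flags=0000 LS?T → r4=0x52
[2] flags=0000 GE?T → r1=0x03
[3] flags=0000 CS?F → skip
[4] flags=1000 → (cmp)
[5] flags=1000 VS?F → skip
[6] flags=1000 EQ?F → skip

FIX = (r1, 0x03)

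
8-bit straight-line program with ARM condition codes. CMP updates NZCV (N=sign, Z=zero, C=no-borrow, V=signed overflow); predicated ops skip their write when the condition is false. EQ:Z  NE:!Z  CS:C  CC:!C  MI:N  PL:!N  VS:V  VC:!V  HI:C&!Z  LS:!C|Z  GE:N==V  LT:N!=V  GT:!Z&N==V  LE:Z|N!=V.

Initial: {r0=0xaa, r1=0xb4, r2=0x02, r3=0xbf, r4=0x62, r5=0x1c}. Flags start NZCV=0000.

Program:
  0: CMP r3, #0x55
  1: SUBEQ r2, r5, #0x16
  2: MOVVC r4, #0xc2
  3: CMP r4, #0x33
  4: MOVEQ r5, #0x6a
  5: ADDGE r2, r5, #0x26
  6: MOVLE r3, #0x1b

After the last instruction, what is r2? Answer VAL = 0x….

0: ✓ CMP  NZCV=0011
1: · SUBEQ
2: · MOVVC
3: ✓ CMP  NZCV=0010
4: · MOVEQ
5: ✓ ADDGE  r2←0x42
6: · MOVLE

VAL = 0x42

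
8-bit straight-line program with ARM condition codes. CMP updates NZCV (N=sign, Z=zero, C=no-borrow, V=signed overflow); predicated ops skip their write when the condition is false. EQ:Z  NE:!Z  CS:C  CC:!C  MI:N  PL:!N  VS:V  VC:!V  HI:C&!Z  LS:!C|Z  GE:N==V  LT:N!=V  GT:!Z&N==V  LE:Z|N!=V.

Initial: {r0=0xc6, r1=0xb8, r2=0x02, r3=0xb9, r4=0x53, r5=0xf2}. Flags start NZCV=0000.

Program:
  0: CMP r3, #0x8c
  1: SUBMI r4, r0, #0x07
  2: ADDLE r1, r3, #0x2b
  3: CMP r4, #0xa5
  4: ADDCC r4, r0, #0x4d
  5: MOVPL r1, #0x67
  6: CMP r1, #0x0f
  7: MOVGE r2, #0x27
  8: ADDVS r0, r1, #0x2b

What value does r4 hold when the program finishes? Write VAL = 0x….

[0] flags=0010 → (cmp)
[1] flags=0010 MI?F → skip
[2] flags=0010 LE?F → skip
[3] flags=1001 → (cmp)
[4] flags=1001 CC?T → r4=0x13
[5] flags=1001 PL?F → skip
[6] flags=1010 → (cmp)
[7] flags=1010 GE?F → skip
[8] flags=1010 VS?F → skip

VAL = 0x13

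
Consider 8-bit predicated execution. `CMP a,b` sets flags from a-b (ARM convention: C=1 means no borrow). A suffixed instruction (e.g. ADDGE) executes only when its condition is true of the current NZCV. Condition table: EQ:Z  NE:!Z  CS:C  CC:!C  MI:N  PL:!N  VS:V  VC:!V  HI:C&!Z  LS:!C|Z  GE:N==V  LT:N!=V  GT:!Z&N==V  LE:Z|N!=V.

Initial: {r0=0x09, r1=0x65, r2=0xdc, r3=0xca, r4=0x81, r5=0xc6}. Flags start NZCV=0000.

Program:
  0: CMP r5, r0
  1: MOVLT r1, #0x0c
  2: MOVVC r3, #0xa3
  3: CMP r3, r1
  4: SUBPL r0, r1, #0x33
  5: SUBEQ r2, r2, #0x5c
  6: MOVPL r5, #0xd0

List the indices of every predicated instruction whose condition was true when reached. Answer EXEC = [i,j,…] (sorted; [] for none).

0: ✓ CMP  NZCV=1010
1: ✓ MOVLT  r1←0x0c
2: ✓ MOVVC  r3←0xa3
3: ✓ CMP  NZCV=1010
4: · SUBPL
5: · SUBEQ
6: · MOVPL

EXEC = [1,2]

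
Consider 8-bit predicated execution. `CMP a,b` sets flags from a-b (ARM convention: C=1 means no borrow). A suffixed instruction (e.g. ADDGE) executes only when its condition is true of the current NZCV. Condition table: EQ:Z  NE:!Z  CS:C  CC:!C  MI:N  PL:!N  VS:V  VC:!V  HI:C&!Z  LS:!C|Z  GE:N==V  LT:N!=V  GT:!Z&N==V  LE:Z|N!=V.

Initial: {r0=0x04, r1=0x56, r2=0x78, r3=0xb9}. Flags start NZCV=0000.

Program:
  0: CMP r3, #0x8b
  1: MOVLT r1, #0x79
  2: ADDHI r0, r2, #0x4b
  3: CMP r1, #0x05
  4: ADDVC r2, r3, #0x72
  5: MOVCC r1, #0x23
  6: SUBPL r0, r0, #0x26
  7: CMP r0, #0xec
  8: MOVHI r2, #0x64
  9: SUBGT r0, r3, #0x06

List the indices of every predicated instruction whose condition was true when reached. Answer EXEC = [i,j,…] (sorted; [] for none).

EXEC = [2,4,6]

0: ✓ CMP  NZCV=0010
1: · MOVLT
2: ✓ ADDHI  r0←0xc3
3: ✓ CMP  NZCV=0010
4: ✓ ADDVC  r2←0x2b
5: · MOVCC
6: ✓ SUBPL  r0←0x9d
7: ✓ CMP  NZCV=1000
8: · MOVHI
9: · SUBGT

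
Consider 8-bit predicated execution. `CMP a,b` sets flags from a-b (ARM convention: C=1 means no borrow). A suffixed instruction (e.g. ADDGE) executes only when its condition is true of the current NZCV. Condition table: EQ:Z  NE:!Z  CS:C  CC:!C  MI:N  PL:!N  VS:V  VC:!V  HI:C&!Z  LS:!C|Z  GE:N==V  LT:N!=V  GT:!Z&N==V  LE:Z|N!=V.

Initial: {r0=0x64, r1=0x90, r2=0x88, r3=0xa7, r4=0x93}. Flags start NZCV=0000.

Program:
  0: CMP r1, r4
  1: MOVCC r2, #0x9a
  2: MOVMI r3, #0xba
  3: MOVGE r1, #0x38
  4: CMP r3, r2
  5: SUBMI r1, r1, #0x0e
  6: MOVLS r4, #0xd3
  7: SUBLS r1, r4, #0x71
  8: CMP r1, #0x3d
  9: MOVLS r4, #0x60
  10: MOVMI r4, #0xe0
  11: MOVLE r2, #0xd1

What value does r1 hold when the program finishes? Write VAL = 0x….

VAL = 0x90

[0] flags=1000 → (cmp)
[1] flags=1000 CC?T → r2=0x9a
[2] flags=1000 MI?T → r3=0xba
[3] flags=1000 GE?F → skip
[4] flags=0010 → (cmp)
[5] flags=0010 MI?F → skip
[6] flags=0010 LS?F → skip
[7] flags=0010 LS?F → skip
[8] flags=0011 → (cmp)
[9] flags=0011 LS?F → skip
[10] flags=0011 MI?F → skip
[11] flags=0011 LE?T → r2=0xd1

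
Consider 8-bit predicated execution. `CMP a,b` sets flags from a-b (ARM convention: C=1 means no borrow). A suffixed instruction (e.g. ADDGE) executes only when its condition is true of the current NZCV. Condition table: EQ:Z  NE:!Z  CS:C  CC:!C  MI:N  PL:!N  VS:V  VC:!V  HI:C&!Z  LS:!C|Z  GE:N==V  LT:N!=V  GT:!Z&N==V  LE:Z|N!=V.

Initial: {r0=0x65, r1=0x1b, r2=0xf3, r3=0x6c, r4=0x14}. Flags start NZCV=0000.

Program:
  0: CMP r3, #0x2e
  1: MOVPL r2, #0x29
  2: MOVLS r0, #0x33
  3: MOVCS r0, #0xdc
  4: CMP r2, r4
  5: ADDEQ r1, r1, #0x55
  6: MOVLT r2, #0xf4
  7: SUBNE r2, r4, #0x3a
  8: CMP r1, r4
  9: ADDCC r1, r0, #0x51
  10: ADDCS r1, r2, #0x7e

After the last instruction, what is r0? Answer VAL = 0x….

VAL = 0xdc

0: ✓ CMP  NZCV=0010
1: ✓ MOVPL  r2←0x29
2: · MOVLS
3: ✓ MOVCS  r0←0xdc
4: ✓ CMP  NZCV=0010
5: · ADDEQ
6: · MOVLT
7: ✓ SUBNE  r2←0xda
8: ✓ CMP  NZCV=0010
9: · ADDCC
10: ✓ ADDCS  r1←0x58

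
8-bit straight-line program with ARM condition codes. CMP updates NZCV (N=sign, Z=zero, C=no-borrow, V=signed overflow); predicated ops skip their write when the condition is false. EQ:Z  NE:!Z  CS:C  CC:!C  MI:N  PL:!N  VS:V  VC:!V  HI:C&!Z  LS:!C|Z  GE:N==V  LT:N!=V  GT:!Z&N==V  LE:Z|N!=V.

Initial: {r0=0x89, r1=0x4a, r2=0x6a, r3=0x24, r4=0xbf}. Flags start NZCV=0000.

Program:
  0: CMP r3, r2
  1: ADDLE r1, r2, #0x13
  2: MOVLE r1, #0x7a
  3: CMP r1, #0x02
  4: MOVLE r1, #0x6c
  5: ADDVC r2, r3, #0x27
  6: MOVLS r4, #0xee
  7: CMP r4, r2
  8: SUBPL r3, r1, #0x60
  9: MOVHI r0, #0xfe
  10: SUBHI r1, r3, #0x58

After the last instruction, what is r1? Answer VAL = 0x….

0: ✓ CMP  NZCV=1000
1: ✓ ADDLE  r1←0x7d
2: ✓ MOVLE  r1←0x7a
3: ✓ CMP  NZCV=0010
4: · MOVLE
5: ✓ ADDVC  r2←0x4b
6: · MOVLS
7: ✓ CMP  NZCV=0011
8: ✓ SUBPL  r3←0x1a
9: ✓ MOVHI  r0←0xfe
10: ✓ SUBHI  r1←0xc2

VAL = 0xc2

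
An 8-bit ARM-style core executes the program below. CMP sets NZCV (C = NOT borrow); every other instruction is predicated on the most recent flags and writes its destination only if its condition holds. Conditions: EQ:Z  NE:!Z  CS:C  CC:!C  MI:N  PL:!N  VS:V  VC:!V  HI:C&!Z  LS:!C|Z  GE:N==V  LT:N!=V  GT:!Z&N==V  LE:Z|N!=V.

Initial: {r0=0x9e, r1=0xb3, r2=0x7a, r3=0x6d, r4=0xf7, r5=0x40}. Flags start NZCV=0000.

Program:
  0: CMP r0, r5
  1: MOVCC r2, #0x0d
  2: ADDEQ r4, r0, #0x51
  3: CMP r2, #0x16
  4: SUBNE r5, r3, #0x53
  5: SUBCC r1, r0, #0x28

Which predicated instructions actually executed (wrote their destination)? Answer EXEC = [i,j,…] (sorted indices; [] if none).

0: ✓ CMP  NZCV=0011
1: · MOVCC
2: · ADDEQ
3: ✓ CMP  NZCV=0010
4: ✓ SUBNE  r5←0x1a
5: · SUBCC

EXEC = [4]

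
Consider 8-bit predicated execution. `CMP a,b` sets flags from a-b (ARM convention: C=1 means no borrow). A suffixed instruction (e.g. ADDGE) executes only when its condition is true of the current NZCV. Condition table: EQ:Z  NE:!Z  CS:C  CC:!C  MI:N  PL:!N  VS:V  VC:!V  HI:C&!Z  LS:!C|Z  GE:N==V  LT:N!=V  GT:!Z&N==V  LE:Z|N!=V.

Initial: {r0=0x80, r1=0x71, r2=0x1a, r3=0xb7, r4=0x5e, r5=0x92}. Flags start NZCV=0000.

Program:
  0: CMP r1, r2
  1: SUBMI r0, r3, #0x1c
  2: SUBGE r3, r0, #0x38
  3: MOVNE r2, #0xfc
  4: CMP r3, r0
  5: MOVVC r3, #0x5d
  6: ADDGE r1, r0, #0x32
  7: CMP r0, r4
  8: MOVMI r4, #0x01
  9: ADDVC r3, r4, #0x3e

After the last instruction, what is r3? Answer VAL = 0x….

VAL = 0x48

[0] flags=0010 → (cmp)
[1] flags=0010 MI?F → skip
[2] flags=0010 GE?T → r3=0x48
[3] flags=0010 NE?T → r2=0xfc
[4] flags=1001 → (cmp)
[5] flags=1001 VC?F → skip
[6] flags=1001 GE?T → r1=0xb2
[7] flags=0011 → (cmp)
[8] flags=0011 MI?F → skip
[9] flags=0011 VC?F → skip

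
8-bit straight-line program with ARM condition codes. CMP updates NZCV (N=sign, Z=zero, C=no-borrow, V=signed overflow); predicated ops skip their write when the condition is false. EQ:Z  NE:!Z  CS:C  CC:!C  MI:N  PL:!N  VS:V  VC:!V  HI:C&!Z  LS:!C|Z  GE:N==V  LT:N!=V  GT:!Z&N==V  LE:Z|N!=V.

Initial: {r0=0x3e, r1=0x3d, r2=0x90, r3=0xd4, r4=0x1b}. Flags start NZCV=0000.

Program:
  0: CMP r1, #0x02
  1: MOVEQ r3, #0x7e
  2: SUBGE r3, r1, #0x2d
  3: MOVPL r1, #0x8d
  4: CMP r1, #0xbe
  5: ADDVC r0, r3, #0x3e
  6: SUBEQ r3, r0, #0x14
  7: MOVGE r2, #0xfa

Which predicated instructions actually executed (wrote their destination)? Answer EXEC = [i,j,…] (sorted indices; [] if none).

EXEC = [2,3,5]

[0] flags=0010 → (cmp)
[1] flags=0010 EQ?F → skip
[2] flags=0010 GE?T → r3=0x10
[3] flags=0010 PL?T → r1=0x8d
[4] flags=1000 → (cmp)
[5] flags=1000 VC?T → r0=0x4e
[6] flags=1000 EQ?F → skip
[7] flags=1000 GE?F → skip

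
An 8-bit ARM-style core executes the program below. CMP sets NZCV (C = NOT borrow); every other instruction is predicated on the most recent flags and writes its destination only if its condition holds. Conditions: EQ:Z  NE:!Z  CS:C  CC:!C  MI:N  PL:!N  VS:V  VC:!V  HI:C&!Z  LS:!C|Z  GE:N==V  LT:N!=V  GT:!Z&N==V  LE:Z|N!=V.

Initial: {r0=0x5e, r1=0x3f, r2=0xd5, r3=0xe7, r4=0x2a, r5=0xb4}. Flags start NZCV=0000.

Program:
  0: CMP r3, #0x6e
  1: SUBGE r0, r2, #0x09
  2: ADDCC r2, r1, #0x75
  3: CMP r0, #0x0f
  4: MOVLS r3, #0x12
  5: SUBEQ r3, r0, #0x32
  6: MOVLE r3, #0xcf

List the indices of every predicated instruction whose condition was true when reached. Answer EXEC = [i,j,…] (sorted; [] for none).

0: ✓ CMP  NZCV=0011
1: · SUBGE
2: · ADDCC
3: ✓ CMP  NZCV=0010
4: · MOVLS
5: · SUBEQ
6: · MOVLE

EXEC = []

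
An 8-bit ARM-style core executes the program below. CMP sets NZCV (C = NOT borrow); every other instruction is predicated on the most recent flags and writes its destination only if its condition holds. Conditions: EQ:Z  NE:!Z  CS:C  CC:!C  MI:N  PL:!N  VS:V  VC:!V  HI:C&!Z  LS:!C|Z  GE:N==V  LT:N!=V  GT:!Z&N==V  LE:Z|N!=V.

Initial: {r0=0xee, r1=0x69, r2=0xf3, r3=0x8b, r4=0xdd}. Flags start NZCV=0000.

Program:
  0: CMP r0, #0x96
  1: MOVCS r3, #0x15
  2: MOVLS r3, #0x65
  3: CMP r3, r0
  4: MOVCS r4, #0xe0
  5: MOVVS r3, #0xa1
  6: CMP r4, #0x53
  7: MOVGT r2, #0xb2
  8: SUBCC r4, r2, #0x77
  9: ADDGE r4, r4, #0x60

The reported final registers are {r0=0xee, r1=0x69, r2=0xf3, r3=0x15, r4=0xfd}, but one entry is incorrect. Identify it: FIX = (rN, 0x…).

FIX = (r4, 0xdd)

0: ✓ CMP  NZCV=0010
1: ✓ MOVCS  r3←0x15
2: · MOVLS
3: ✓ CMP  NZCV=0000
4: · MOVCS
5: · MOVVS
6: ✓ CMP  NZCV=1010
7: · MOVGT
8: · SUBCC
9: · ADDGE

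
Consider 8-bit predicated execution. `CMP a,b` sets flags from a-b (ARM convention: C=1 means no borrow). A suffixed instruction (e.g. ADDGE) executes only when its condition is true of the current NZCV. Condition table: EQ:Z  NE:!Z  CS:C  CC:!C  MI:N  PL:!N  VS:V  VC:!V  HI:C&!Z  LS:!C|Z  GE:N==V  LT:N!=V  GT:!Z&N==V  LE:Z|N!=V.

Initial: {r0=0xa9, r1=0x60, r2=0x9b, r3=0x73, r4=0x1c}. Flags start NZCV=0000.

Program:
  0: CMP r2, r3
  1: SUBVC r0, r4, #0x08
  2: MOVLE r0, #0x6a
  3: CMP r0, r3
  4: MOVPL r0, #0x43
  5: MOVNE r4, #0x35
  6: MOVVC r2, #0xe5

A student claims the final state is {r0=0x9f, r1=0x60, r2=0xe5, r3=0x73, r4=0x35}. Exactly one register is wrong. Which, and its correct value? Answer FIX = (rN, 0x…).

FIX = (r0, 0x6a)

[0] flags=0011 → (cmp)
[1] flags=0011 VC?F → skip
[2] flags=0011 LE?T → r0=0x6a
[3] flags=1000 → (cmp)
[4] flags=1000 PL?F → skip
[5] flags=1000 NE?T → r4=0x35
[6] flags=1000 VC?T → r2=0xe5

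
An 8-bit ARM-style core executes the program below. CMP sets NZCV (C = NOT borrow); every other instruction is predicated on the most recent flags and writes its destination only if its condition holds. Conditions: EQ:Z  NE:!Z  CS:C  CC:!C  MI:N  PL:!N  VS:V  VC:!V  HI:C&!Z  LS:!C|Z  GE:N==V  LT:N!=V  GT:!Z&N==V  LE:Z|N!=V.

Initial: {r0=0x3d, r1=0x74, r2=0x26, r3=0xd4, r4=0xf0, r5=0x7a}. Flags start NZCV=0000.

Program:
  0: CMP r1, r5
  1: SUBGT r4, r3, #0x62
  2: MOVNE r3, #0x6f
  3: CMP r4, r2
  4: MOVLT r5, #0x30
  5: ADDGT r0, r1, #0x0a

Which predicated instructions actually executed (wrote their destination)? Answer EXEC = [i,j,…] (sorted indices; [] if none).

EXEC = [2,4]

[0] flags=1000 → (cmp)
[1] flags=1000 GT?F → skip
[2] flags=1000 NE?T → r3=0x6f
[3] flags=1010 → (cmp)
[4] flags=1010 LT?T → r5=0x30
[5] flags=1010 GT?F → skip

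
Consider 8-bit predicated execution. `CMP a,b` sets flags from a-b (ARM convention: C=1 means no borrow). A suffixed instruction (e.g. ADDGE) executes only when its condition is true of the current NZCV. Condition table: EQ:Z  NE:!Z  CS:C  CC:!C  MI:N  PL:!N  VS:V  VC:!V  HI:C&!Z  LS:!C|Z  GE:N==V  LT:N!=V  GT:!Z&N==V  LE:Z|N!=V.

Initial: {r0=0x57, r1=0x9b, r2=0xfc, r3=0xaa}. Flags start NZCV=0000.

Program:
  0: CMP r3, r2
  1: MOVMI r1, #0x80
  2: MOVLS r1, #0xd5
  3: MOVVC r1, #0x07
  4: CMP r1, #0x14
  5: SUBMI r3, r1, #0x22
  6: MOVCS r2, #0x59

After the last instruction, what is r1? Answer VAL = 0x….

VAL = 0x07

[0] flags=1000 → (cmp)
[1] flags=1000 MI?T → r1=0x80
[2] flags=1000 LS?T → r1=0xd5
[3] flags=1000 VC?T → r1=0x07
[4] flags=1000 → (cmp)
[5] flags=1000 MI?T → r3=0xe5
[6] flags=1000 CS?F → skip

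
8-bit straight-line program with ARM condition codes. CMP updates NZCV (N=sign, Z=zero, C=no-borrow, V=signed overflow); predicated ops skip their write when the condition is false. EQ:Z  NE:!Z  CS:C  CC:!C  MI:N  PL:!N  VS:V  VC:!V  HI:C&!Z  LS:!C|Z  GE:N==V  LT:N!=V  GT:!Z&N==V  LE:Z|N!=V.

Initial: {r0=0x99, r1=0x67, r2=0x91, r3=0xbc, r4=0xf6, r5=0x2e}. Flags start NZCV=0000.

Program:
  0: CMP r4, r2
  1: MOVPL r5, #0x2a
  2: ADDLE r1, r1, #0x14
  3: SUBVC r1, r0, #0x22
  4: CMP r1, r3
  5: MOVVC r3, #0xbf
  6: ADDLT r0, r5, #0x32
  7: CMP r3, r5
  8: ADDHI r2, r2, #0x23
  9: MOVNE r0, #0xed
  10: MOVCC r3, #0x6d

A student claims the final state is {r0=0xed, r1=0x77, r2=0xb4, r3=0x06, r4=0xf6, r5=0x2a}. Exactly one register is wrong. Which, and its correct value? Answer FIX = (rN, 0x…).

FIX = (r3, 0xbc)

0: ✓ CMP  NZCV=0010
1: ✓ MOVPL  r5←0x2a
2: · ADDLE
3: ✓ SUBVC  r1←0x77
4: ✓ CMP  NZCV=1001
5: · MOVVC
6: · ADDLT
7: ✓ CMP  NZCV=1010
8: ✓ ADDHI  r2←0xb4
9: ✓ MOVNE  r0←0xed
10: · MOVCC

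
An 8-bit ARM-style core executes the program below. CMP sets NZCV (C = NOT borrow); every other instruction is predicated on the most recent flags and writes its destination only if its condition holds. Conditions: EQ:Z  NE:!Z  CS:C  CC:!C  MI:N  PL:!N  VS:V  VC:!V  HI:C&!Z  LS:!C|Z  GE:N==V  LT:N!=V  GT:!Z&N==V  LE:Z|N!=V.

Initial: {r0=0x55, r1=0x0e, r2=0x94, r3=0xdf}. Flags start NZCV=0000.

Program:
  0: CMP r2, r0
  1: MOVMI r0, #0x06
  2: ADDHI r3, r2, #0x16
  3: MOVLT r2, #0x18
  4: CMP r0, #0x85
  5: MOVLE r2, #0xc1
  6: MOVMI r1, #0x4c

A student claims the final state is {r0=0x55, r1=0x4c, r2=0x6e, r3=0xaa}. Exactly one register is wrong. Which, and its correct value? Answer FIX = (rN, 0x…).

[0] flags=0011 → (cmp)
[1] flags=0011 MI?F → skip
[2] flags=0011 HI?T → r3=0xaa
[3] flags=0011 LT?T → r2=0x18
[4] flags=1001 → (cmp)
[5] flags=1001 LE?F → skip
[6] flags=1001 MI?T → r1=0x4c

FIX = (r2, 0x18)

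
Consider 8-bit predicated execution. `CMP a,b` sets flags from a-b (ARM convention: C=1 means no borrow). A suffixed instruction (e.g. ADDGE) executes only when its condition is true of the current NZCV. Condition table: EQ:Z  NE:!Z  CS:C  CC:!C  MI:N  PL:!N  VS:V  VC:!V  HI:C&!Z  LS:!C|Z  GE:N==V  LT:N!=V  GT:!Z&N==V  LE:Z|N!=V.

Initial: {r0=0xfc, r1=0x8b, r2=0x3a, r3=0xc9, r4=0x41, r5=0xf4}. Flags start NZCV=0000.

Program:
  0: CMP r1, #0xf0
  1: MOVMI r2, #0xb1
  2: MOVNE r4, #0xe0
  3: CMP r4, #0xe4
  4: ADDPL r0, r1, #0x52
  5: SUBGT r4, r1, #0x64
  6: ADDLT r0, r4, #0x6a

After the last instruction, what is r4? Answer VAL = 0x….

VAL = 0xe0

[0] flags=1000 → (cmp)
[1] flags=1000 MI?T → r2=0xb1
[2] flags=1000 NE?T → r4=0xe0
[3] flags=1000 → (cmp)
[4] flags=1000 PL?F → skip
[5] flags=1000 GT?F → skip
[6] flags=1000 LT?T → r0=0x4a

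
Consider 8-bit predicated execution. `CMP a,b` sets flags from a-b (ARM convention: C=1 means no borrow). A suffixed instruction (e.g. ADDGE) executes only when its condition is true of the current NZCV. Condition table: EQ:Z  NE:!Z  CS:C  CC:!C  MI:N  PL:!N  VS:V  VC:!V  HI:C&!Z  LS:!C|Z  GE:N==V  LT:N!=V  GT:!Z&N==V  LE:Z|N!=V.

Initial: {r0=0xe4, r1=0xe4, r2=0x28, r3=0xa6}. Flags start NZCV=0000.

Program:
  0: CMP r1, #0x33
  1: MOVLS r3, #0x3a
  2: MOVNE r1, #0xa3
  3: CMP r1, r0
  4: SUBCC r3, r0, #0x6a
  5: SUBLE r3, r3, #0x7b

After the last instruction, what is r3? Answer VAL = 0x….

VAL = 0xff

[0] flags=1010 → (cmp)
[1] flags=1010 LS?F → skip
[2] flags=1010 NE?T → r1=0xa3
[3] flags=1000 → (cmp)
[4] flags=1000 CC?T → r3=0x7a
[5] flags=1000 LE?T → r3=0xff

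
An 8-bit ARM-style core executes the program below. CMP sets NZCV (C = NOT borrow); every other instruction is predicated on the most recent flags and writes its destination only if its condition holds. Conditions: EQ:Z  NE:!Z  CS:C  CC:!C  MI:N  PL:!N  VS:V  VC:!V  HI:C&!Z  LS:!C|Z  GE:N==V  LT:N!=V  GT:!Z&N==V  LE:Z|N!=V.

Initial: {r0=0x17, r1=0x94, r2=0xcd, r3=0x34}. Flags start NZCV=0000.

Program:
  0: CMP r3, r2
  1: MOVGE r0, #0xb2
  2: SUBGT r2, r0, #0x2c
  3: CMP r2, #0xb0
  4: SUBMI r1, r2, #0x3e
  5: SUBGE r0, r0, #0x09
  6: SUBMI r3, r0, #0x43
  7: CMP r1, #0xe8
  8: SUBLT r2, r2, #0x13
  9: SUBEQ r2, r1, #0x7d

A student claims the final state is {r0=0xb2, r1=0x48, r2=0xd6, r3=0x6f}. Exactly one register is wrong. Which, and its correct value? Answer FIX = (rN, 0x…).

[0] flags=0000 → (cmp)
[1] flags=0000 GE?T → r0=0xb2
[2] flags=0000 GT?T → r2=0x86
[3] flags=1000 → (cmp)
[4] flags=1000 MI?T → r1=0x48
[5] flags=1000 GE?F → skip
[6] flags=1000 MI?T → r3=0x6f
[7] flags=0000 → (cmp)
[8] flags=0000 LT?F → skip
[9] flags=0000 EQ?F → skip

FIX = (r2, 0x86)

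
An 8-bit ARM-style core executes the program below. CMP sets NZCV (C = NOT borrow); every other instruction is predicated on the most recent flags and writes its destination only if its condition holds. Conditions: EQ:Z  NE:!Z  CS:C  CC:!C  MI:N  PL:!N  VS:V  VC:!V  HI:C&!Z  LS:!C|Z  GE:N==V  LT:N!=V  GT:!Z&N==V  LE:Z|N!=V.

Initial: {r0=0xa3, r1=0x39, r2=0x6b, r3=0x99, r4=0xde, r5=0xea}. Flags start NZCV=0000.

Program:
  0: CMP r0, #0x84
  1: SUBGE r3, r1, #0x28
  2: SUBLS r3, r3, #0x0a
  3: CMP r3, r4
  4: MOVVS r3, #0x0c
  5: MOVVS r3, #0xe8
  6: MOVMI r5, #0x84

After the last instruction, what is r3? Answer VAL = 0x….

[0] flags=0010 → (cmp)
[1] flags=0010 GE?T → r3=0x11
[2] flags=0010 LS?F → skip
[3] flags=0000 → (cmp)
[4] flags=0000 VS?F → skip
[5] flags=0000 VS?F → skip
[6] flags=0000 MI?F → skip

VAL = 0x11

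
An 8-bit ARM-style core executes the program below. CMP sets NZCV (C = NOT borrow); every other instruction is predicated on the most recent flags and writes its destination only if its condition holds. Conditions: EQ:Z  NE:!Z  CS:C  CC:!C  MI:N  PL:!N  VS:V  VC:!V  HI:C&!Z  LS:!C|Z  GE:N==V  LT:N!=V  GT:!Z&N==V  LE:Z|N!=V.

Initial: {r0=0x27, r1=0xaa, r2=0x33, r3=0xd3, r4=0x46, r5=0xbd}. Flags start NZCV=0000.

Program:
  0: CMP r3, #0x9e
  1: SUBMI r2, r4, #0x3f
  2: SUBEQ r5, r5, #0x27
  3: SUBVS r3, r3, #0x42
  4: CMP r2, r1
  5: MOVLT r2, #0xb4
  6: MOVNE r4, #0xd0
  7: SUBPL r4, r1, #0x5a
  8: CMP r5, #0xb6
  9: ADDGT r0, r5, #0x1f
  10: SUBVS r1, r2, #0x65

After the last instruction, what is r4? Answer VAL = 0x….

[0] flags=0010 → (cmp)
[1] flags=0010 MI?F → skip
[2] flags=0010 EQ?F → skip
[3] flags=0010 VS?F → skip
[4] flags=1001 → (cmp)
[5] flags=1001 LT?F → skip
[6] flags=1001 NE?T → r4=0xd0
[7] flags=1001 PL?F → skip
[8] flags=0010 → (cmp)
[9] flags=0010 GT?T → r0=0xdc
[10] flags=0010 VS?F → skip

VAL = 0xd0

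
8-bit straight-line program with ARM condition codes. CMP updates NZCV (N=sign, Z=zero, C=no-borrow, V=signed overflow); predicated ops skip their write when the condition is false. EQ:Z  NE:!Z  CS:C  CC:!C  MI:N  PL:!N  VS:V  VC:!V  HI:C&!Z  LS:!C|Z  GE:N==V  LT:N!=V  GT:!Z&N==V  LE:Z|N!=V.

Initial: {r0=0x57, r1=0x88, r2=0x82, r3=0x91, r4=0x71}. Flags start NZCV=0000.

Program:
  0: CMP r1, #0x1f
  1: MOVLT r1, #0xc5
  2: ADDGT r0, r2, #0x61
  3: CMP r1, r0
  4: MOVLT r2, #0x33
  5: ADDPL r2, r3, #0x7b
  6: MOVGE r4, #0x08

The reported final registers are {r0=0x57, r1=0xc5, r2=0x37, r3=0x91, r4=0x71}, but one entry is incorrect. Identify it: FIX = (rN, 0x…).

FIX = (r2, 0x0c)

0: ✓ CMP  NZCV=0011
1: ✓ MOVLT  r1←0xc5
2: · ADDGT
3: ✓ CMP  NZCV=0011
4: ✓ MOVLT  r2←0x33
5: ✓ ADDPL  r2←0x0c
6: · MOVGE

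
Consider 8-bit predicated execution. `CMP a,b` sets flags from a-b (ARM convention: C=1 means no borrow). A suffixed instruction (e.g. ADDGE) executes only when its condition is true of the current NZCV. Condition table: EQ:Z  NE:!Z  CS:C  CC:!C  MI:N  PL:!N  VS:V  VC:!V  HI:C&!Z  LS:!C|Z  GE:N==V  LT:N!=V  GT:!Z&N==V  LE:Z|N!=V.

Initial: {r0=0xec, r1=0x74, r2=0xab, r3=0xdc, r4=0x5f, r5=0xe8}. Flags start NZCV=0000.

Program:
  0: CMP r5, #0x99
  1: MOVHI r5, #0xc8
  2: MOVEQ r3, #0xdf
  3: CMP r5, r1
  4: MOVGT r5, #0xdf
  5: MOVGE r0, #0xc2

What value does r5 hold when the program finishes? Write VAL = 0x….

[0] flags=0010 → (cmp)
[1] flags=0010 HI?T → r5=0xc8
[2] flags=0010 EQ?F → skip
[3] flags=0011 → (cmp)
[4] flags=0011 GT?F → skip
[5] flags=0011 GE?F → skip

VAL = 0xc8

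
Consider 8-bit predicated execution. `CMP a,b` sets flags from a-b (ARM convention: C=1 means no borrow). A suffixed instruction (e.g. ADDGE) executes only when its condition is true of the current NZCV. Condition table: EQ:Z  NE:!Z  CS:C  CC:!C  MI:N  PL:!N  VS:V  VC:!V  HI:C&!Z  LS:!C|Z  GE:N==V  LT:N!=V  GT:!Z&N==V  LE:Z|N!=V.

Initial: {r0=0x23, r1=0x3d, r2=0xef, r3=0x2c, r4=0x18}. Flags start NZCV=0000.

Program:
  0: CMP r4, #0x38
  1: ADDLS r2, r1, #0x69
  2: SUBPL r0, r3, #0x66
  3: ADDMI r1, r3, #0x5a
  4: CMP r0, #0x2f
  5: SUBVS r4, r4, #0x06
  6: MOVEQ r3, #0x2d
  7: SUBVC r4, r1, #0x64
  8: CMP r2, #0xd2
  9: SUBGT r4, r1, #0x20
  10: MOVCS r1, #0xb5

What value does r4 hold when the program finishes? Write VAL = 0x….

VAL = 0x22

[0] flags=1000 → (cmp)
[1] flags=1000 LS?T → r2=0xa6
[2] flags=1000 PL?F → skip
[3] flags=1000 MI?T → r1=0x86
[4] flags=1000 → (cmp)
[5] flags=1000 VS?F → skip
[6] flags=1000 EQ?F → skip
[7] flags=1000 VC?T → r4=0x22
[8] flags=1000 → (cmp)
[9] flags=1000 GT?F → skip
[10] flags=1000 CS?F → skip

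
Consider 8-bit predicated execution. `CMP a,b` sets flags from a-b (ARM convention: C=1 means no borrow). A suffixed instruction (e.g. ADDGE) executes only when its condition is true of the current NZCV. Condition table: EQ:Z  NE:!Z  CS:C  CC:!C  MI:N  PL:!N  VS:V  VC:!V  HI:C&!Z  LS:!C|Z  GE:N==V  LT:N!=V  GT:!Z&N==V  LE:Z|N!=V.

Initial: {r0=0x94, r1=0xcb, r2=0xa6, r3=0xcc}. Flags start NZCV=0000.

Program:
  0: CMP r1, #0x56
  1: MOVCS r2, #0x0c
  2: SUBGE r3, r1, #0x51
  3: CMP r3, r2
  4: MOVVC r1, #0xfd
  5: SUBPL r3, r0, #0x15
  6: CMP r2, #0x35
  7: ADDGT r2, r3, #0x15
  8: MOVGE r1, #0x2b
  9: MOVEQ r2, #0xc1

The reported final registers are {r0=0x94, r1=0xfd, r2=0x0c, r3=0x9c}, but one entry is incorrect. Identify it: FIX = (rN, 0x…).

0: ✓ CMP  NZCV=0011
1: ✓ MOVCS  r2←0x0c
2: · SUBGE
3: ✓ CMP  NZCV=1010
4: ✓ MOVVC  r1←0xfd
5: · SUBPL
6: ✓ CMP  NZCV=1000
7: · ADDGT
8: · MOVGE
9: · MOVEQ

FIX = (r3, 0xcc)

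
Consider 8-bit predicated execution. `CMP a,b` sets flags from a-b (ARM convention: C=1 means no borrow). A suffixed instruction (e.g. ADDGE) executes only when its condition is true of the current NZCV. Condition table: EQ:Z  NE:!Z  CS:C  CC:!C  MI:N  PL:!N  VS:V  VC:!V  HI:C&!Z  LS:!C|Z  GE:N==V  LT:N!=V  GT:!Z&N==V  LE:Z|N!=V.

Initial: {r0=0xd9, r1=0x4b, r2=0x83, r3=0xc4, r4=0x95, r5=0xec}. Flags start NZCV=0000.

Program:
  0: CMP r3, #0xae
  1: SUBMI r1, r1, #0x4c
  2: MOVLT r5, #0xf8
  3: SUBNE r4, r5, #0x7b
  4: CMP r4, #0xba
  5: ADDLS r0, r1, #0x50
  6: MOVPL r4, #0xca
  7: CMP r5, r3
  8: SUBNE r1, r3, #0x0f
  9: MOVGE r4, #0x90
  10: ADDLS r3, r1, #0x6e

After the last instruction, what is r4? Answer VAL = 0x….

VAL = 0x90

0: ✓ CMP  NZCV=0010
1: · SUBMI
2: · MOVLT
3: ✓ SUBNE  r4←0x71
4: ✓ CMP  NZCV=1001
5: ✓ ADDLS  r0←0x9b
6: · MOVPL
7: ✓ CMP  NZCV=0010
8: ✓ SUBNE  r1←0xb5
9: ✓ MOVGE  r4←0x90
10: · ADDLS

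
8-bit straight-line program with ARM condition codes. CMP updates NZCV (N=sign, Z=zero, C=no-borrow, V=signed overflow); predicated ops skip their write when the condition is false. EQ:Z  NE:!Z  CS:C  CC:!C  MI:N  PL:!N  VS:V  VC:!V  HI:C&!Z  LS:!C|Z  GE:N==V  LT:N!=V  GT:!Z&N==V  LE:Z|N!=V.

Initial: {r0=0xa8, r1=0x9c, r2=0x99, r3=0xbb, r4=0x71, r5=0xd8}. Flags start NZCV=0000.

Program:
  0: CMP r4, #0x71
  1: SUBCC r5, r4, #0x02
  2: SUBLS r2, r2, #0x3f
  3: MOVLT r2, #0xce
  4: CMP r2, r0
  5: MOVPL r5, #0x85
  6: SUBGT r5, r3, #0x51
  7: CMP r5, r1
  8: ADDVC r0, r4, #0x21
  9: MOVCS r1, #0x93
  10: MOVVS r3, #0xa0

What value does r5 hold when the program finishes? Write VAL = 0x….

[0] flags=0110 → (cmp)
[1] flags=0110 CC?F → skip
[2] flags=0110 LS?T → r2=0x5a
[3] flags=0110 LT?F → skip
[4] flags=1001 → (cmp)
[5] flags=1001 PL?F → skip
[6] flags=1001 GT?T → r5=0x6a
[7] flags=1001 → (cmp)
[8] flags=1001 VC?F → skip
[9] flags=1001 CS?F → skip
[10] flags=1001 VS?T → r3=0xa0

VAL = 0x6a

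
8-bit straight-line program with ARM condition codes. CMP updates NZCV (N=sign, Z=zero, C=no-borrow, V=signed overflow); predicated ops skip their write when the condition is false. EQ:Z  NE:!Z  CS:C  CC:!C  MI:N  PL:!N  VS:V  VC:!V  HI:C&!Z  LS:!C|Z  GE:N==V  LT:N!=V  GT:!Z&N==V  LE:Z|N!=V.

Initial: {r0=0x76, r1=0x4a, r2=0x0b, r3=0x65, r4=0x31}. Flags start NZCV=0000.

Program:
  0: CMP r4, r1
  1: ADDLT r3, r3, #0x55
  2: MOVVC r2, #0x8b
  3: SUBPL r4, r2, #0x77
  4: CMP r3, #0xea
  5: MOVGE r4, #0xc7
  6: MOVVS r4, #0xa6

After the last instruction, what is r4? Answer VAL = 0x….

VAL = 0x31

[0] flags=1000 → (cmp)
[1] flags=1000 LT?T → r3=0xba
[2] flags=1000 VC?T → r2=0x8b
[3] flags=1000 PL?F → skip
[4] flags=1000 → (cmp)
[5] flags=1000 GE?F → skip
[6] flags=1000 VS?F → skip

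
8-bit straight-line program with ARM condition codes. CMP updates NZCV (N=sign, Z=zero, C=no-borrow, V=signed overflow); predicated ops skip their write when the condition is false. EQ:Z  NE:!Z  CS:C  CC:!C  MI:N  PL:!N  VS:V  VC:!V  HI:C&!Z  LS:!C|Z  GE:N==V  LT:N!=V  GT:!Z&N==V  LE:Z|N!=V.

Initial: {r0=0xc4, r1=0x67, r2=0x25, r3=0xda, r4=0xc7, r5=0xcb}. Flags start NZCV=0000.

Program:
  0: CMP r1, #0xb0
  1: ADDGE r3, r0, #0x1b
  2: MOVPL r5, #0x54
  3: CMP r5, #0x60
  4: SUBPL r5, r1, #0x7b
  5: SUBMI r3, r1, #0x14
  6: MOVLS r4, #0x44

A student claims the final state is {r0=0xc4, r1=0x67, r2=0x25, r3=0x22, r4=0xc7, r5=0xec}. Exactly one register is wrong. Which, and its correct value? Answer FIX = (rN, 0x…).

0: ✓ CMP  NZCV=1001
1: ✓ ADDGE  r3←0xdf
2: · MOVPL
3: ✓ CMP  NZCV=0011
4: ✓ SUBPL  r5←0xec
5: · SUBMI
6: · MOVLS

FIX = (r3, 0xdf)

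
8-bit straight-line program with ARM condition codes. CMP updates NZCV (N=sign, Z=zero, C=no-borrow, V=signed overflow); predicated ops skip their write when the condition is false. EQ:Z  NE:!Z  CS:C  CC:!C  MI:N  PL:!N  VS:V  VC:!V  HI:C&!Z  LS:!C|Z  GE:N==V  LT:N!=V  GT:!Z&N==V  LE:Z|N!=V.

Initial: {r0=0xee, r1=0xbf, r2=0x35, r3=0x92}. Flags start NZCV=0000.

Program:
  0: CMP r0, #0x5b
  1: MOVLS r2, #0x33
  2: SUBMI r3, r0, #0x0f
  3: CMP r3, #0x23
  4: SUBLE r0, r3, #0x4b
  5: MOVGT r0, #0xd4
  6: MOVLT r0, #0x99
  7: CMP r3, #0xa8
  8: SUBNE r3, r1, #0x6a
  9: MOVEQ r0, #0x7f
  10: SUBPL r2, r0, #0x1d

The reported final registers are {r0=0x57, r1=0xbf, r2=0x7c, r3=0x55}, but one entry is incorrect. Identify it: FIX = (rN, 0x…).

[0] flags=1010 → (cmp)
[1] flags=1010 LS?F → skip
[2] flags=1010 MI?T → r3=0xdf
[3] flags=1010 → (cmp)
[4] flags=1010 LE?T → r0=0x94
[5] flags=1010 GT?F → skip
[6] flags=1010 LT?T → r0=0x99
[7] flags=0010 → (cmp)
[8] flags=0010 NE?T → r3=0x55
[9] flags=0010 EQ?F → skip
[10] flags=0010 PL?T → r2=0x7c

FIX = (r0, 0x99)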